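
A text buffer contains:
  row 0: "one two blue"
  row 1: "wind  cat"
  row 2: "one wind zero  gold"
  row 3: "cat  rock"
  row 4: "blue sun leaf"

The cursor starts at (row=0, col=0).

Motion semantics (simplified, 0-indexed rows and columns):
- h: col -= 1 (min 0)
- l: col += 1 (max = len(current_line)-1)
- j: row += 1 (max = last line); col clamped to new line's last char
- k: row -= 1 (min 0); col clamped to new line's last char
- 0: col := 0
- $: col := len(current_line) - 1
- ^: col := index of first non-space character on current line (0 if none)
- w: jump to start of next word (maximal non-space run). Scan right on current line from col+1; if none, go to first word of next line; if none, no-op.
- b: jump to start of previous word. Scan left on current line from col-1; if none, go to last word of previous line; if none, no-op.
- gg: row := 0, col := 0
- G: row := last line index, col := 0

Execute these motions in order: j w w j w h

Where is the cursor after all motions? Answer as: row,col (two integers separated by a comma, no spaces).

Answer: 3,4

Derivation:
After 1 (j): row=1 col=0 char='w'
After 2 (w): row=1 col=6 char='c'
After 3 (w): row=2 col=0 char='o'
After 4 (j): row=3 col=0 char='c'
After 5 (w): row=3 col=5 char='r'
After 6 (h): row=3 col=4 char='_'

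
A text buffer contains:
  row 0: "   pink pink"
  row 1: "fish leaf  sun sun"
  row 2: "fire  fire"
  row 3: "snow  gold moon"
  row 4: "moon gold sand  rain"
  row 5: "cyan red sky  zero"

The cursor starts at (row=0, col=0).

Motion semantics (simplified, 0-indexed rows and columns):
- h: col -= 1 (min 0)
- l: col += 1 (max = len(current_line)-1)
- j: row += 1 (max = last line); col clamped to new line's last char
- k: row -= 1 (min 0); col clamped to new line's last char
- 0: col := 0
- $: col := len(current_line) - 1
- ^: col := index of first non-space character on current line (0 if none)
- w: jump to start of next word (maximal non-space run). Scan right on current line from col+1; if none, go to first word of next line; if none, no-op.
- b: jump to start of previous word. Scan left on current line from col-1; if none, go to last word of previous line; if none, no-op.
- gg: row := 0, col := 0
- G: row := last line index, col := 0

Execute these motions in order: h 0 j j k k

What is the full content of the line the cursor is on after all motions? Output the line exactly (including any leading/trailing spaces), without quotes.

After 1 (h): row=0 col=0 char='_'
After 2 (0): row=0 col=0 char='_'
After 3 (j): row=1 col=0 char='f'
After 4 (j): row=2 col=0 char='f'
After 5 (k): row=1 col=0 char='f'
After 6 (k): row=0 col=0 char='_'

Answer:    pink pink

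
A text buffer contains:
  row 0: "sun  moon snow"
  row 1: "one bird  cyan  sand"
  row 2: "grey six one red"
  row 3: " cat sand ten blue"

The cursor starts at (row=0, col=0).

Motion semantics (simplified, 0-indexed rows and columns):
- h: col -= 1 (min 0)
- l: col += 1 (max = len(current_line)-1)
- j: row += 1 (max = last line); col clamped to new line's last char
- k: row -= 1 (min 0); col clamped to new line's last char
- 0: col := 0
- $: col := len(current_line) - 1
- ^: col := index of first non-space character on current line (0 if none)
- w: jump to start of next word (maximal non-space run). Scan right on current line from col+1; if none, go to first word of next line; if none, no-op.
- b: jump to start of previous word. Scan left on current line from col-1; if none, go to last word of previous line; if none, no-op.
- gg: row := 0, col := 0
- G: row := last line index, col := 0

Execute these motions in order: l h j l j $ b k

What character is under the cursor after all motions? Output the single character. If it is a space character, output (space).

After 1 (l): row=0 col=1 char='u'
After 2 (h): row=0 col=0 char='s'
After 3 (j): row=1 col=0 char='o'
After 4 (l): row=1 col=1 char='n'
After 5 (j): row=2 col=1 char='r'
After 6 ($): row=2 col=15 char='d'
After 7 (b): row=2 col=13 char='r'
After 8 (k): row=1 col=13 char='n'

Answer: n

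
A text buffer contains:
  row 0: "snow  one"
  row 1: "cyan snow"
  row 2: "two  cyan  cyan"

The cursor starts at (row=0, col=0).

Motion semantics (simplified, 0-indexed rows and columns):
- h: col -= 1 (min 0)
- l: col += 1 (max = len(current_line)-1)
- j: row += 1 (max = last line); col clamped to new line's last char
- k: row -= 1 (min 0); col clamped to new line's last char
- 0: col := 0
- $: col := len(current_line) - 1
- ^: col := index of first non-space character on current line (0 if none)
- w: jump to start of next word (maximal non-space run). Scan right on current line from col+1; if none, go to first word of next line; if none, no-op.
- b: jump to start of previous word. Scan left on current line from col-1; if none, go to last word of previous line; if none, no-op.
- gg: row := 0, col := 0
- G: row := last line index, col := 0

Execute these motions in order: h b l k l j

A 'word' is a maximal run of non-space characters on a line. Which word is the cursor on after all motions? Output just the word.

Answer: cyan

Derivation:
After 1 (h): row=0 col=0 char='s'
After 2 (b): row=0 col=0 char='s'
After 3 (l): row=0 col=1 char='n'
After 4 (k): row=0 col=1 char='n'
After 5 (l): row=0 col=2 char='o'
After 6 (j): row=1 col=2 char='a'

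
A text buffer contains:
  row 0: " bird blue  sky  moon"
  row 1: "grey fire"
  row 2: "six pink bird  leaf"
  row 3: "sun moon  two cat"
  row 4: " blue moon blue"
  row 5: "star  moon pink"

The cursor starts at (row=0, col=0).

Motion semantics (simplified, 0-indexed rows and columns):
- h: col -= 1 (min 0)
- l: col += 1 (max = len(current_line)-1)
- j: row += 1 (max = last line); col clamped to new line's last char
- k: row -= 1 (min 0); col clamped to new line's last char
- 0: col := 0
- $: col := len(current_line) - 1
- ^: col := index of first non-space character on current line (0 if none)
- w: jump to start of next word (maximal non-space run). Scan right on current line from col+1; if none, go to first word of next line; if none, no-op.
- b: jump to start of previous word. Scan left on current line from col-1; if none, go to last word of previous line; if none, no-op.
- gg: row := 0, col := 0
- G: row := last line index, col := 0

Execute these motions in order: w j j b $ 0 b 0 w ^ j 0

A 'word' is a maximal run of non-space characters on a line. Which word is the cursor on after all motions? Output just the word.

After 1 (w): row=0 col=1 char='b'
After 2 (j): row=1 col=1 char='r'
After 3 (j): row=2 col=1 char='i'
After 4 (b): row=2 col=0 char='s'
After 5 ($): row=2 col=18 char='f'
After 6 (0): row=2 col=0 char='s'
After 7 (b): row=1 col=5 char='f'
After 8 (0): row=1 col=0 char='g'
After 9 (w): row=1 col=5 char='f'
After 10 (^): row=1 col=0 char='g'
After 11 (j): row=2 col=0 char='s'
After 12 (0): row=2 col=0 char='s'

Answer: six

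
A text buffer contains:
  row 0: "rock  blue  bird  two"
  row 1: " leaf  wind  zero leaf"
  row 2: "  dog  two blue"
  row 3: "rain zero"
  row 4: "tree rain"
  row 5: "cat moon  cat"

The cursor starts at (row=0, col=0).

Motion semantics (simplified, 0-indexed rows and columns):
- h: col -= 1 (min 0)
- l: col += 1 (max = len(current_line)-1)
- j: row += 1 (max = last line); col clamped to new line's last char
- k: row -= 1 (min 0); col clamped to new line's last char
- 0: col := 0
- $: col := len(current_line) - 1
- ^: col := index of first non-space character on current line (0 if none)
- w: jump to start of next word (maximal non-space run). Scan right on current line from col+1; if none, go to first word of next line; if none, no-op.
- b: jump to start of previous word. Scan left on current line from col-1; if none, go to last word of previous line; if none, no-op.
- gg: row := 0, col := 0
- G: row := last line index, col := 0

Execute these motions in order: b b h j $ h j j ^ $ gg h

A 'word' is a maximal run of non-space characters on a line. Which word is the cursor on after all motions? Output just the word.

After 1 (b): row=0 col=0 char='r'
After 2 (b): row=0 col=0 char='r'
After 3 (h): row=0 col=0 char='r'
After 4 (j): row=1 col=0 char='_'
After 5 ($): row=1 col=21 char='f'
After 6 (h): row=1 col=20 char='a'
After 7 (j): row=2 col=14 char='e'
After 8 (j): row=3 col=8 char='o'
After 9 (^): row=3 col=0 char='r'
After 10 ($): row=3 col=8 char='o'
After 11 (gg): row=0 col=0 char='r'
After 12 (h): row=0 col=0 char='r'

Answer: rock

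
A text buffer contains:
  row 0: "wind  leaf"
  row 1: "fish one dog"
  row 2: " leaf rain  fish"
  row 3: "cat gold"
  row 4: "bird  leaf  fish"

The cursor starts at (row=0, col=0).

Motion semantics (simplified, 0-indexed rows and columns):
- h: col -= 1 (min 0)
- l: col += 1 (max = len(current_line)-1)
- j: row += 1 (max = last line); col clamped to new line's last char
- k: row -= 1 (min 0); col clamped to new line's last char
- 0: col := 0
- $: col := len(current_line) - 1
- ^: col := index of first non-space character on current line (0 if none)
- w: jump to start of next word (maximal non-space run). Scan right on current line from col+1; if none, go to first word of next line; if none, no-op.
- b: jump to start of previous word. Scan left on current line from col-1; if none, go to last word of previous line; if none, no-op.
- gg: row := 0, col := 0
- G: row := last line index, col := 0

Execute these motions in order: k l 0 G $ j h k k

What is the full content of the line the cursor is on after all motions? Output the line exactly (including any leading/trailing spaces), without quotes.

After 1 (k): row=0 col=0 char='w'
After 2 (l): row=0 col=1 char='i'
After 3 (0): row=0 col=0 char='w'
After 4 (G): row=4 col=0 char='b'
After 5 ($): row=4 col=15 char='h'
After 6 (j): row=4 col=15 char='h'
After 7 (h): row=4 col=14 char='s'
After 8 (k): row=3 col=7 char='d'
After 9 (k): row=2 col=7 char='a'

Answer:  leaf rain  fish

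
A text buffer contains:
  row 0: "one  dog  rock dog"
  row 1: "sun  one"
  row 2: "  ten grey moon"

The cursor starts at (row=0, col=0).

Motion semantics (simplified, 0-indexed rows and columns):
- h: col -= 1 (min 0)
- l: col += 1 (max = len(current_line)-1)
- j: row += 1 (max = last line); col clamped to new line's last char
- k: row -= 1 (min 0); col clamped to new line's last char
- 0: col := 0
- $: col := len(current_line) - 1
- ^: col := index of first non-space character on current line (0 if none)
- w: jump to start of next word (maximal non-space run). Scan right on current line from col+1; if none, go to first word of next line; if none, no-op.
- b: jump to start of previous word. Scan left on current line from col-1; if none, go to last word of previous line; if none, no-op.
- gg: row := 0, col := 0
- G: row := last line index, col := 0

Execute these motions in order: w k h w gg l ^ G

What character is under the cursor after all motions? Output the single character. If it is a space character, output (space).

After 1 (w): row=0 col=5 char='d'
After 2 (k): row=0 col=5 char='d'
After 3 (h): row=0 col=4 char='_'
After 4 (w): row=0 col=5 char='d'
After 5 (gg): row=0 col=0 char='o'
After 6 (l): row=0 col=1 char='n'
After 7 (^): row=0 col=0 char='o'
After 8 (G): row=2 col=0 char='_'

Answer: (space)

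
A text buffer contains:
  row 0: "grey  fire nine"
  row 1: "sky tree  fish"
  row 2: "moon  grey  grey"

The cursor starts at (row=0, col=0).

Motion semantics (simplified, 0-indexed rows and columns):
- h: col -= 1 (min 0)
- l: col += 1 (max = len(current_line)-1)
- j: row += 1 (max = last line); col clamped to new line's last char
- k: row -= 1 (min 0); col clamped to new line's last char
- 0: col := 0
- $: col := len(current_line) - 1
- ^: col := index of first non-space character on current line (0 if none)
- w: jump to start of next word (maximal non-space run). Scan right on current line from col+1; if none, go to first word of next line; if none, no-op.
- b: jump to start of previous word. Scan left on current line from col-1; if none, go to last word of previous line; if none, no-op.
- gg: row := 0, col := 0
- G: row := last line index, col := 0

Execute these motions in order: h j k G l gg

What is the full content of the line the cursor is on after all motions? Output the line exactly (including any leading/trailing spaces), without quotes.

Answer: grey  fire nine

Derivation:
After 1 (h): row=0 col=0 char='g'
After 2 (j): row=1 col=0 char='s'
After 3 (k): row=0 col=0 char='g'
After 4 (G): row=2 col=0 char='m'
After 5 (l): row=2 col=1 char='o'
After 6 (gg): row=0 col=0 char='g'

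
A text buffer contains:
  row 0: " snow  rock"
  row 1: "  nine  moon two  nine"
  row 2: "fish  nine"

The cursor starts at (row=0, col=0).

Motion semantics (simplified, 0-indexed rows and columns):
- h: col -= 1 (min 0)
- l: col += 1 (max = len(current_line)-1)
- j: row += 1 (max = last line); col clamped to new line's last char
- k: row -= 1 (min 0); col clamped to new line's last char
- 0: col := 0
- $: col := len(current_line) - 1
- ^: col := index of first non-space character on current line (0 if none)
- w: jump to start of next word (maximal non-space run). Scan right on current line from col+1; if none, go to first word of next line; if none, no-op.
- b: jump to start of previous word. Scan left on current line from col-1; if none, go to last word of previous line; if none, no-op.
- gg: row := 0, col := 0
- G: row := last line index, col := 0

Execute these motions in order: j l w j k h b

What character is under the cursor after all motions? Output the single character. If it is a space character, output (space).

After 1 (j): row=1 col=0 char='_'
After 2 (l): row=1 col=1 char='_'
After 3 (w): row=1 col=2 char='n'
After 4 (j): row=2 col=2 char='s'
After 5 (k): row=1 col=2 char='n'
After 6 (h): row=1 col=1 char='_'
After 7 (b): row=0 col=7 char='r'

Answer: r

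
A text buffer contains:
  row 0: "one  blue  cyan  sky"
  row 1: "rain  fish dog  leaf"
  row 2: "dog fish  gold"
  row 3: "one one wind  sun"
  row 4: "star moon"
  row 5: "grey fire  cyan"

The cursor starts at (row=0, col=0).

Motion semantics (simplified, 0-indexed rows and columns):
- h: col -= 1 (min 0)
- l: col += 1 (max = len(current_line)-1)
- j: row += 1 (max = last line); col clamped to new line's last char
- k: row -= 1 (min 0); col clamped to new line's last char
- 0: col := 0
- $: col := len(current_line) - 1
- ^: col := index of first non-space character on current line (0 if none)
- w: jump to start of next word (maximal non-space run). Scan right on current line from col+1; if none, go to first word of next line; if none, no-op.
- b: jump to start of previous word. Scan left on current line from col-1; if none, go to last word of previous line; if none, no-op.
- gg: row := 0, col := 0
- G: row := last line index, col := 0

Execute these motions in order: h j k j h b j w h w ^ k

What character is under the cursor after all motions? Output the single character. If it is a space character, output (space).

After 1 (h): row=0 col=0 char='o'
After 2 (j): row=1 col=0 char='r'
After 3 (k): row=0 col=0 char='o'
After 4 (j): row=1 col=0 char='r'
After 5 (h): row=1 col=0 char='r'
After 6 (b): row=0 col=17 char='s'
After 7 (j): row=1 col=17 char='e'
After 8 (w): row=2 col=0 char='d'
After 9 (h): row=2 col=0 char='d'
After 10 (w): row=2 col=4 char='f'
After 11 (^): row=2 col=0 char='d'
After 12 (k): row=1 col=0 char='r'

Answer: r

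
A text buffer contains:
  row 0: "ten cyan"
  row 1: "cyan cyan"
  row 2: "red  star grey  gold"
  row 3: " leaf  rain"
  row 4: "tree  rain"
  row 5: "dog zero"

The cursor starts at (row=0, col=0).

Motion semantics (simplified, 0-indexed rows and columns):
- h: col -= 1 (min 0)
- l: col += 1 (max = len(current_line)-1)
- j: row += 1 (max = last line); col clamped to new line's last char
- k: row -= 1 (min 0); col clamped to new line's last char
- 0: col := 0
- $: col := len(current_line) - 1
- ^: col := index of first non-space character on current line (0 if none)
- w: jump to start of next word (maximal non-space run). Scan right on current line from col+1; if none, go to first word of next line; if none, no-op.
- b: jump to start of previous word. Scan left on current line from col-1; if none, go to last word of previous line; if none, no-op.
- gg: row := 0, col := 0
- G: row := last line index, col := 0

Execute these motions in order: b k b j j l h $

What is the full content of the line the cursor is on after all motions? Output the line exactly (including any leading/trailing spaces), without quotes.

After 1 (b): row=0 col=0 char='t'
After 2 (k): row=0 col=0 char='t'
After 3 (b): row=0 col=0 char='t'
After 4 (j): row=1 col=0 char='c'
After 5 (j): row=2 col=0 char='r'
After 6 (l): row=2 col=1 char='e'
After 7 (h): row=2 col=0 char='r'
After 8 ($): row=2 col=19 char='d'

Answer: red  star grey  gold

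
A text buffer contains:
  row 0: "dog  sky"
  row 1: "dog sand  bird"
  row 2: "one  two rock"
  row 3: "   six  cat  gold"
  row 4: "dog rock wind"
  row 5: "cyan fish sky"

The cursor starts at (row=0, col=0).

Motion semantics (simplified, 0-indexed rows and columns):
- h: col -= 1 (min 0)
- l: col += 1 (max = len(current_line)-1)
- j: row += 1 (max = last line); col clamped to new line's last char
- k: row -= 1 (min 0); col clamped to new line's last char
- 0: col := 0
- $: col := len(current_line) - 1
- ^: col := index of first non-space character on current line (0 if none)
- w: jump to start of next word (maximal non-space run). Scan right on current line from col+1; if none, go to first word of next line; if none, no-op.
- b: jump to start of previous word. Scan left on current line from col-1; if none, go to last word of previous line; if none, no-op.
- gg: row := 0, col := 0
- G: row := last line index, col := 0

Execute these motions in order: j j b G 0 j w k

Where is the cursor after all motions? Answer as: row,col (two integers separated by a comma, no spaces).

Answer: 4,5

Derivation:
After 1 (j): row=1 col=0 char='d'
After 2 (j): row=2 col=0 char='o'
After 3 (b): row=1 col=10 char='b'
After 4 (G): row=5 col=0 char='c'
After 5 (0): row=5 col=0 char='c'
After 6 (j): row=5 col=0 char='c'
After 7 (w): row=5 col=5 char='f'
After 8 (k): row=4 col=5 char='o'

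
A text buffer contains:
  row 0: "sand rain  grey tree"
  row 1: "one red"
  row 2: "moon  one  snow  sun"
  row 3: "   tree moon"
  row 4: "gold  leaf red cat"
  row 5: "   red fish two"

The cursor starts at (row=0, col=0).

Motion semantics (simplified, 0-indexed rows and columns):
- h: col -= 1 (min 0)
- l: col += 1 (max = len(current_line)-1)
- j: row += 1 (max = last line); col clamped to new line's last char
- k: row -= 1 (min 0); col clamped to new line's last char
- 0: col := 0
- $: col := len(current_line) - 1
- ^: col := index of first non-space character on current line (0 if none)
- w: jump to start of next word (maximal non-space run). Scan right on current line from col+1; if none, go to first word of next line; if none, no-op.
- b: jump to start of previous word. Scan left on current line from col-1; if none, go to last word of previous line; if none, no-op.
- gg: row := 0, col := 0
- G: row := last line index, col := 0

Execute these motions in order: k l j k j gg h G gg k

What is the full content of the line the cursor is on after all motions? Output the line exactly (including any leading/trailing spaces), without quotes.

After 1 (k): row=0 col=0 char='s'
After 2 (l): row=0 col=1 char='a'
After 3 (j): row=1 col=1 char='n'
After 4 (k): row=0 col=1 char='a'
After 5 (j): row=1 col=1 char='n'
After 6 (gg): row=0 col=0 char='s'
After 7 (h): row=0 col=0 char='s'
After 8 (G): row=5 col=0 char='_'
After 9 (gg): row=0 col=0 char='s'
After 10 (k): row=0 col=0 char='s'

Answer: sand rain  grey tree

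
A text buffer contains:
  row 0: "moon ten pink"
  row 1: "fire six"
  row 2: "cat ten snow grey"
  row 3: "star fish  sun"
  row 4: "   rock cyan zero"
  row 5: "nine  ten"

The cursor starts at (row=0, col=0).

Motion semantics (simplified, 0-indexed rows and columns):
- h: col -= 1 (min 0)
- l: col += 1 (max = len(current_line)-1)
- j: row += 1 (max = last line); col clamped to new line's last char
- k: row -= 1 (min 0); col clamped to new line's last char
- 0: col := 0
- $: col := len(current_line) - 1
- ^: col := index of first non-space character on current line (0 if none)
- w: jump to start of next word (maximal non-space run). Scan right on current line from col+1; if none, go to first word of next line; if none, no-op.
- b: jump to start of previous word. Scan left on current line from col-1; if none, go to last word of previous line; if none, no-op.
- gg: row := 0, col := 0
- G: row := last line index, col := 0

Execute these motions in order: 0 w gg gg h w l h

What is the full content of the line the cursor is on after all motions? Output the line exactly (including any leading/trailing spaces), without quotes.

Answer: moon ten pink

Derivation:
After 1 (0): row=0 col=0 char='m'
After 2 (w): row=0 col=5 char='t'
After 3 (gg): row=0 col=0 char='m'
After 4 (gg): row=0 col=0 char='m'
After 5 (h): row=0 col=0 char='m'
After 6 (w): row=0 col=5 char='t'
After 7 (l): row=0 col=6 char='e'
After 8 (h): row=0 col=5 char='t'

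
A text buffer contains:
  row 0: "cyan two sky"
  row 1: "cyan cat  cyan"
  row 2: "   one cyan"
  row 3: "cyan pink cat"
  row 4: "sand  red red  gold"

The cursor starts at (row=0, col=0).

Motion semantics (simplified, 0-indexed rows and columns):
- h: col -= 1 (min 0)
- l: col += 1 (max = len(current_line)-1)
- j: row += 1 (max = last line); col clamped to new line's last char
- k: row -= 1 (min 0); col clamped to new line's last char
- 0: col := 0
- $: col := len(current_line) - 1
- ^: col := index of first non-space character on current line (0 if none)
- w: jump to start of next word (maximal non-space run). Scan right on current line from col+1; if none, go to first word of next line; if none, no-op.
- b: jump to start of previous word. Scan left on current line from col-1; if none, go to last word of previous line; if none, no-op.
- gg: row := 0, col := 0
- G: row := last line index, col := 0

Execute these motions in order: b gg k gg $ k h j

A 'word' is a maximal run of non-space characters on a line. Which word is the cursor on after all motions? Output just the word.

After 1 (b): row=0 col=0 char='c'
After 2 (gg): row=0 col=0 char='c'
After 3 (k): row=0 col=0 char='c'
After 4 (gg): row=0 col=0 char='c'
After 5 ($): row=0 col=11 char='y'
After 6 (k): row=0 col=11 char='y'
After 7 (h): row=0 col=10 char='k'
After 8 (j): row=1 col=10 char='c'

Answer: cyan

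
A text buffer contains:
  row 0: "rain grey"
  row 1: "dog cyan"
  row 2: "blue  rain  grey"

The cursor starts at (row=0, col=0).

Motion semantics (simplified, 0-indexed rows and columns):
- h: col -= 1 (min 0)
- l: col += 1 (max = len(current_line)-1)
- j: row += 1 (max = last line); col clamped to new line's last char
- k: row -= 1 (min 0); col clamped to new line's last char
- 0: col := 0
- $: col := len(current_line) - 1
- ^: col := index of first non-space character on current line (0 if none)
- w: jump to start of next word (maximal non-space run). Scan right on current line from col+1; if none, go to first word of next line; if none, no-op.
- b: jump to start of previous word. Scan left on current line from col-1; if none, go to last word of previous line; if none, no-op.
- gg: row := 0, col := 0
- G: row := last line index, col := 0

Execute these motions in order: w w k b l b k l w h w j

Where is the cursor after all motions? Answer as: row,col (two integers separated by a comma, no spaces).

After 1 (w): row=0 col=5 char='g'
After 2 (w): row=1 col=0 char='d'
After 3 (k): row=0 col=0 char='r'
After 4 (b): row=0 col=0 char='r'
After 5 (l): row=0 col=1 char='a'
After 6 (b): row=0 col=0 char='r'
After 7 (k): row=0 col=0 char='r'
After 8 (l): row=0 col=1 char='a'
After 9 (w): row=0 col=5 char='g'
After 10 (h): row=0 col=4 char='_'
After 11 (w): row=0 col=5 char='g'
After 12 (j): row=1 col=5 char='y'

Answer: 1,5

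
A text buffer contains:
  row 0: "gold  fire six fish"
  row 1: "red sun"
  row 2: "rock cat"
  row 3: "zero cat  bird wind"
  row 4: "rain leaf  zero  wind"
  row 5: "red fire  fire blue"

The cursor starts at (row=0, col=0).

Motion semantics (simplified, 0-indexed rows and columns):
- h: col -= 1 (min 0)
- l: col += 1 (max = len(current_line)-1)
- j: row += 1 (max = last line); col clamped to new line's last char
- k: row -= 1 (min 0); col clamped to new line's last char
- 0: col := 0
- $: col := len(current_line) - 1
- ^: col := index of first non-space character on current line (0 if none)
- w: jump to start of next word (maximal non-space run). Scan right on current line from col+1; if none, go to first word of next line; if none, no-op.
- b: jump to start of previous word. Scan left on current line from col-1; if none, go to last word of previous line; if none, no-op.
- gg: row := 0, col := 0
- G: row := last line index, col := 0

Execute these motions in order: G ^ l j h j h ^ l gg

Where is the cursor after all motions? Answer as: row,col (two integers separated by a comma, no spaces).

Answer: 0,0

Derivation:
After 1 (G): row=5 col=0 char='r'
After 2 (^): row=5 col=0 char='r'
After 3 (l): row=5 col=1 char='e'
After 4 (j): row=5 col=1 char='e'
After 5 (h): row=5 col=0 char='r'
After 6 (j): row=5 col=0 char='r'
After 7 (h): row=5 col=0 char='r'
After 8 (^): row=5 col=0 char='r'
After 9 (l): row=5 col=1 char='e'
After 10 (gg): row=0 col=0 char='g'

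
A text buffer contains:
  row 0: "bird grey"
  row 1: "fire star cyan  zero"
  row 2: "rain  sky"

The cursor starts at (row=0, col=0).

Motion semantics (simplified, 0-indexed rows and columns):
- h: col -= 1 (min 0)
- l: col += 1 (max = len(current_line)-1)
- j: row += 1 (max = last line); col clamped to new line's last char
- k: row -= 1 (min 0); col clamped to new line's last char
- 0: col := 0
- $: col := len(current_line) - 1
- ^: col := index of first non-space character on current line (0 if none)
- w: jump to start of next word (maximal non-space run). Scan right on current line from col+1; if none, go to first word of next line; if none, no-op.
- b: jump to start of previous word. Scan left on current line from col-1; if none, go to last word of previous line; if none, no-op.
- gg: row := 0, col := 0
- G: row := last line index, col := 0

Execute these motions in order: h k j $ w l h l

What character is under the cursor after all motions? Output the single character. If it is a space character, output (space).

Answer: a

Derivation:
After 1 (h): row=0 col=0 char='b'
After 2 (k): row=0 col=0 char='b'
After 3 (j): row=1 col=0 char='f'
After 4 ($): row=1 col=19 char='o'
After 5 (w): row=2 col=0 char='r'
After 6 (l): row=2 col=1 char='a'
After 7 (h): row=2 col=0 char='r'
After 8 (l): row=2 col=1 char='a'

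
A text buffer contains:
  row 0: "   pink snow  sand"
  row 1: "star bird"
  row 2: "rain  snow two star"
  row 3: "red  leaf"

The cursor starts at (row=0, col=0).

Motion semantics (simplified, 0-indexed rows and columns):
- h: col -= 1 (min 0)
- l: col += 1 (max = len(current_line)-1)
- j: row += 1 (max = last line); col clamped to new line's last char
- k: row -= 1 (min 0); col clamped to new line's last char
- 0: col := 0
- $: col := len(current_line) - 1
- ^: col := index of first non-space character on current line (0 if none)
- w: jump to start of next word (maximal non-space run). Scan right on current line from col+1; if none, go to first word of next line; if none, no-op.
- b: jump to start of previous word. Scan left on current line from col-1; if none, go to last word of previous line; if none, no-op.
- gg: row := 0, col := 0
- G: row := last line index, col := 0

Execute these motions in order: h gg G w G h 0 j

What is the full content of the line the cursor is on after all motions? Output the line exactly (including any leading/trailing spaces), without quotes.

Answer: red  leaf

Derivation:
After 1 (h): row=0 col=0 char='_'
After 2 (gg): row=0 col=0 char='_'
After 3 (G): row=3 col=0 char='r'
After 4 (w): row=3 col=5 char='l'
After 5 (G): row=3 col=0 char='r'
After 6 (h): row=3 col=0 char='r'
After 7 (0): row=3 col=0 char='r'
After 8 (j): row=3 col=0 char='r'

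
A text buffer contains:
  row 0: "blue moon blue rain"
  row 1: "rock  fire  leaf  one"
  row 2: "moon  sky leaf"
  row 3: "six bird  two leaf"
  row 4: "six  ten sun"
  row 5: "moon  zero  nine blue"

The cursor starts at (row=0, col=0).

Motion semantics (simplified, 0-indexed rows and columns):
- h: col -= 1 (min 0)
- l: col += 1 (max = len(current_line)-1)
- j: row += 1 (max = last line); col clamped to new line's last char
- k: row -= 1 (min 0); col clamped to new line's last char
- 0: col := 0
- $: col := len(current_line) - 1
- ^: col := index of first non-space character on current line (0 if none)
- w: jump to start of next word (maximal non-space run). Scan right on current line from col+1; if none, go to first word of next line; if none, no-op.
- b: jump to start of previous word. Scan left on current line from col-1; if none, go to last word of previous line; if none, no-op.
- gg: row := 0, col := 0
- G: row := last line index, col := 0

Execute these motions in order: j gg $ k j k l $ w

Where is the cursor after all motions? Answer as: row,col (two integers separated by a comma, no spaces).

After 1 (j): row=1 col=0 char='r'
After 2 (gg): row=0 col=0 char='b'
After 3 ($): row=0 col=18 char='n'
After 4 (k): row=0 col=18 char='n'
After 5 (j): row=1 col=18 char='o'
After 6 (k): row=0 col=18 char='n'
After 7 (l): row=0 col=18 char='n'
After 8 ($): row=0 col=18 char='n'
After 9 (w): row=1 col=0 char='r'

Answer: 1,0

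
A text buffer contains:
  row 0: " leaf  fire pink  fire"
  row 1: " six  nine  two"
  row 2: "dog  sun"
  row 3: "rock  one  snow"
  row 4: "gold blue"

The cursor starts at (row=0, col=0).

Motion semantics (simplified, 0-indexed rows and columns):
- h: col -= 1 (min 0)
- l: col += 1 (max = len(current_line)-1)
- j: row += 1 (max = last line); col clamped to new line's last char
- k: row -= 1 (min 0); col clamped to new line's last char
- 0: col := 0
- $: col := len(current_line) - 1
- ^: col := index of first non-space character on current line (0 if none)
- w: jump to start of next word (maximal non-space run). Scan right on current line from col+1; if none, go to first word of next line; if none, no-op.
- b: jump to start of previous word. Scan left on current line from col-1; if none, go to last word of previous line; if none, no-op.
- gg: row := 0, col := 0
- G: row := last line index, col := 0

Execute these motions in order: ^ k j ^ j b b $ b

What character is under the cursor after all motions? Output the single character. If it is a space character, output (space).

Answer: t

Derivation:
After 1 (^): row=0 col=1 char='l'
After 2 (k): row=0 col=1 char='l'
After 3 (j): row=1 col=1 char='s'
After 4 (^): row=1 col=1 char='s'
After 5 (j): row=2 col=1 char='o'
After 6 (b): row=2 col=0 char='d'
After 7 (b): row=1 col=12 char='t'
After 8 ($): row=1 col=14 char='o'
After 9 (b): row=1 col=12 char='t'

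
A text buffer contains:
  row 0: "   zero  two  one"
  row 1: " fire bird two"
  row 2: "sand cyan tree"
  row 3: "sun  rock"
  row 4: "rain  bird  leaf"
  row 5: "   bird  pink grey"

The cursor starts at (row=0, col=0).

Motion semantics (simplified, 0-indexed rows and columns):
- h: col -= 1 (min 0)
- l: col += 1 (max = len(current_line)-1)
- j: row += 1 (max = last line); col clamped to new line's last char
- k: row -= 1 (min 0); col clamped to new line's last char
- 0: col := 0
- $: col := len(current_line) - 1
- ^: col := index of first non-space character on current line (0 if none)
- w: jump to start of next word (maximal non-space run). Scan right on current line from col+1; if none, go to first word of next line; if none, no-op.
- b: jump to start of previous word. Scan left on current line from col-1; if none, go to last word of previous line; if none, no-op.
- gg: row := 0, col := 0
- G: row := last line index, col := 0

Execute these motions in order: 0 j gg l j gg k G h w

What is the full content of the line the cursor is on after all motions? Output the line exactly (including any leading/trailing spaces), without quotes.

After 1 (0): row=0 col=0 char='_'
After 2 (j): row=1 col=0 char='_'
After 3 (gg): row=0 col=0 char='_'
After 4 (l): row=0 col=1 char='_'
After 5 (j): row=1 col=1 char='f'
After 6 (gg): row=0 col=0 char='_'
After 7 (k): row=0 col=0 char='_'
After 8 (G): row=5 col=0 char='_'
After 9 (h): row=5 col=0 char='_'
After 10 (w): row=5 col=3 char='b'

Answer:    bird  pink grey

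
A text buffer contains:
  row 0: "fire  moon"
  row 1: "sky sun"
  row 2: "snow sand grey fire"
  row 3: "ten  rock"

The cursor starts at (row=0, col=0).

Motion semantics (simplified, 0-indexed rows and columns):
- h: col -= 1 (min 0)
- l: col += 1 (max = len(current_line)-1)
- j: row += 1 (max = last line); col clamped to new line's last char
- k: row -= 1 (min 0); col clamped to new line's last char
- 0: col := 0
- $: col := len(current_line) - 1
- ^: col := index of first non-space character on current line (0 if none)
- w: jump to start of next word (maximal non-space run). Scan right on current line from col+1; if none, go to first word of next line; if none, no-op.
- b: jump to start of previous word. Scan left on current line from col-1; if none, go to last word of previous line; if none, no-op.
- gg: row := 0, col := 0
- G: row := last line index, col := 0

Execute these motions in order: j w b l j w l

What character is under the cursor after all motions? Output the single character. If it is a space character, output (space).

After 1 (j): row=1 col=0 char='s'
After 2 (w): row=1 col=4 char='s'
After 3 (b): row=1 col=0 char='s'
After 4 (l): row=1 col=1 char='k'
After 5 (j): row=2 col=1 char='n'
After 6 (w): row=2 col=5 char='s'
After 7 (l): row=2 col=6 char='a'

Answer: a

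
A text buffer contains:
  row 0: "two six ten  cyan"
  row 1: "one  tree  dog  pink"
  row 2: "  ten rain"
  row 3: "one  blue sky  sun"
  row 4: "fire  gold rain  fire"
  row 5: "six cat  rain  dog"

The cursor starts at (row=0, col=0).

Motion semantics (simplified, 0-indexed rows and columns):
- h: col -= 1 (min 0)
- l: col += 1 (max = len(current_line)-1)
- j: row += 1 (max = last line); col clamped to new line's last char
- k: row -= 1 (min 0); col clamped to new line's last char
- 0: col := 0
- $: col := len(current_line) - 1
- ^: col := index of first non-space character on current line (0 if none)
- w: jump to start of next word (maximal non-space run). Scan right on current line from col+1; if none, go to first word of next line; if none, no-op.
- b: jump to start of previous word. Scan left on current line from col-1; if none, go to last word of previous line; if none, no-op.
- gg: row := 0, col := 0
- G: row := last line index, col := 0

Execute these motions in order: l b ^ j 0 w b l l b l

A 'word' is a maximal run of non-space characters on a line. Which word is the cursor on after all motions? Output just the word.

After 1 (l): row=0 col=1 char='w'
After 2 (b): row=0 col=0 char='t'
After 3 (^): row=0 col=0 char='t'
After 4 (j): row=1 col=0 char='o'
After 5 (0): row=1 col=0 char='o'
After 6 (w): row=1 col=5 char='t'
After 7 (b): row=1 col=0 char='o'
After 8 (l): row=1 col=1 char='n'
After 9 (l): row=1 col=2 char='e'
After 10 (b): row=1 col=0 char='o'
After 11 (l): row=1 col=1 char='n'

Answer: one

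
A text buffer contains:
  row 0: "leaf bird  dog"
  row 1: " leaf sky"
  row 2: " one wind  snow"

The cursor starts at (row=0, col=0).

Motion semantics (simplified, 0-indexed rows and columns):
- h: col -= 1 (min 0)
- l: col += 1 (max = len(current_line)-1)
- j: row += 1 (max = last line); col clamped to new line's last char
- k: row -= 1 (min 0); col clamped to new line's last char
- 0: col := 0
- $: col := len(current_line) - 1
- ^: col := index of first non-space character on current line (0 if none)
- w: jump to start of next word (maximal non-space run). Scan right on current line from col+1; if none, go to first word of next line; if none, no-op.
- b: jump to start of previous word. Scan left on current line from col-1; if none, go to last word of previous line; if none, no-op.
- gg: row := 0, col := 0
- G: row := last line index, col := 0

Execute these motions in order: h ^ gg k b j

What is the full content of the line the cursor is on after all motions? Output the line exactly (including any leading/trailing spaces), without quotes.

After 1 (h): row=0 col=0 char='l'
After 2 (^): row=0 col=0 char='l'
After 3 (gg): row=0 col=0 char='l'
After 4 (k): row=0 col=0 char='l'
After 5 (b): row=0 col=0 char='l'
After 6 (j): row=1 col=0 char='_'

Answer:  leaf sky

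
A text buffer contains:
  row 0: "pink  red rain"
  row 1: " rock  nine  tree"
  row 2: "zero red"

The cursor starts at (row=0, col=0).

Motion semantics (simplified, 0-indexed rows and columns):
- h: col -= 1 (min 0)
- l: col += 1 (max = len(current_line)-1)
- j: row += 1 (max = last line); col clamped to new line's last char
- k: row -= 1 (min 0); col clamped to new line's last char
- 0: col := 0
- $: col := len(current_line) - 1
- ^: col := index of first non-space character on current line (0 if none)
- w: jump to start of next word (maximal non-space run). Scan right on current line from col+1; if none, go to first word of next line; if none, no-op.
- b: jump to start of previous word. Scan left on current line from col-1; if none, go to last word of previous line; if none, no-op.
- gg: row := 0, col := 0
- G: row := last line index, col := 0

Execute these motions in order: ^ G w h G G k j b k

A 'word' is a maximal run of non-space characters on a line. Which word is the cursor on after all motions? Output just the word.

Answer: rain

Derivation:
After 1 (^): row=0 col=0 char='p'
After 2 (G): row=2 col=0 char='z'
After 3 (w): row=2 col=5 char='r'
After 4 (h): row=2 col=4 char='_'
After 5 (G): row=2 col=0 char='z'
After 6 (G): row=2 col=0 char='z'
After 7 (k): row=1 col=0 char='_'
After 8 (j): row=2 col=0 char='z'
After 9 (b): row=1 col=13 char='t'
After 10 (k): row=0 col=13 char='n'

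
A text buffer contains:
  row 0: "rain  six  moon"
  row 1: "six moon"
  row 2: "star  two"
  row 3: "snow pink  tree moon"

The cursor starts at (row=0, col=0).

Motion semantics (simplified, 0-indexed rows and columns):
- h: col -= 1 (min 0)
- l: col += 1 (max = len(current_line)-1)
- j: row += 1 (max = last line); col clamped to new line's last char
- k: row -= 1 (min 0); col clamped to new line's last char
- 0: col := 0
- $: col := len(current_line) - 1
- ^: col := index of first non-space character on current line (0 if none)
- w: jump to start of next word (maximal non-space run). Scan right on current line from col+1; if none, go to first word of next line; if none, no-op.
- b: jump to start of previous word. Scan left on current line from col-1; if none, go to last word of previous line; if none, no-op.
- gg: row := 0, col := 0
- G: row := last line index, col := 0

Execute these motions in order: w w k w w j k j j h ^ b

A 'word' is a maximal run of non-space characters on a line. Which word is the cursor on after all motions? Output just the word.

After 1 (w): row=0 col=6 char='s'
After 2 (w): row=0 col=11 char='m'
After 3 (k): row=0 col=11 char='m'
After 4 (w): row=1 col=0 char='s'
After 5 (w): row=1 col=4 char='m'
After 6 (j): row=2 col=4 char='_'
After 7 (k): row=1 col=4 char='m'
After 8 (j): row=2 col=4 char='_'
After 9 (j): row=3 col=4 char='_'
After 10 (h): row=3 col=3 char='w'
After 11 (^): row=3 col=0 char='s'
After 12 (b): row=2 col=6 char='t'

Answer: two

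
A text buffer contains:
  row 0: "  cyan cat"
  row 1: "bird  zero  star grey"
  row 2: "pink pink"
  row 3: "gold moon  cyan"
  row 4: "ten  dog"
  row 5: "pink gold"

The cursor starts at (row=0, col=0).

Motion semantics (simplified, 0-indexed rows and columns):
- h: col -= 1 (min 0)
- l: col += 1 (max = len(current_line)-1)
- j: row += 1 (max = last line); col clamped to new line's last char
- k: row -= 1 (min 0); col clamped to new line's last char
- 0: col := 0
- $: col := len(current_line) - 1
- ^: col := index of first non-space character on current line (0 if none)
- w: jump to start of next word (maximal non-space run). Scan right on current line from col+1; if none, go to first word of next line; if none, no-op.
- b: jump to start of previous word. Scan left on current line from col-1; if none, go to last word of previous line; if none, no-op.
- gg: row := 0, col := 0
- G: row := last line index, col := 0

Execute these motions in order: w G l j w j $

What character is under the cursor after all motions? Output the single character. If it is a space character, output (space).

Answer: d

Derivation:
After 1 (w): row=0 col=2 char='c'
After 2 (G): row=5 col=0 char='p'
After 3 (l): row=5 col=1 char='i'
After 4 (j): row=5 col=1 char='i'
After 5 (w): row=5 col=5 char='g'
After 6 (j): row=5 col=5 char='g'
After 7 ($): row=5 col=8 char='d'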